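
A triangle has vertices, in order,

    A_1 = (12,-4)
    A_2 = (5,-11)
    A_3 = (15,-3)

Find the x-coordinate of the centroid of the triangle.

Apply Gauss's area formula. First the cross-terms c_i = x_i·y_{i+1} − x_{i+1}·y_i:
  -112, 150, -24  ⇒  2A = 14, A = 7.
Then Σ (x_i + x_{i+1})·c_i = 448, so x̄ = 448 / (6·7) = 32/3.

32/3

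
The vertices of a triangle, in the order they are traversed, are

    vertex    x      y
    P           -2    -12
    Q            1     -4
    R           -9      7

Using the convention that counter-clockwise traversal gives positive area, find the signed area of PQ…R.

Apply Gauss's area formula: 2A = Σ (x_i·y_{i+1} − x_{i+1}·y_i), indices taken mod 3.
Σ = (20) + (-29) + (122) = 113
Signed area = Σ/2 = 56.5 (positive ⇒ counter-clockwise traversal).

56.5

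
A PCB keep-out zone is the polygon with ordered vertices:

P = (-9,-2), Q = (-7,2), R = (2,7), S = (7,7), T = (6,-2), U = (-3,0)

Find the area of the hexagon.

88

Cross-terms: -32, -53, -35, -56, -6, 6  ⇒  Σ = -176
Area = |Σ|/2 = 88.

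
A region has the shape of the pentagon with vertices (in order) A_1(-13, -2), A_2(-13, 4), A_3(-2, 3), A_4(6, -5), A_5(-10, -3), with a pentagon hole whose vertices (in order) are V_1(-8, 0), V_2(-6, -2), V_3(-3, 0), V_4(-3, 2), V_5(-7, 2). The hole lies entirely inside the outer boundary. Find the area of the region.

88

Outer boundary:
Apply the surveyor's formula: 2A = Σ (x_i·y_{i+1} − x_{i+1}·y_i), indices taken mod 5.
Cross-terms: -78, -31, -8, -68, -19  ⇒  Σ = -204
Area = |Σ|/2 = 102.
Hole:
Cross-terms: 16, -6, -6, 8, 16  ⇒  Σ = 28
Area = |Σ|/2 = 14.
Net area = 102 − 14 = 88.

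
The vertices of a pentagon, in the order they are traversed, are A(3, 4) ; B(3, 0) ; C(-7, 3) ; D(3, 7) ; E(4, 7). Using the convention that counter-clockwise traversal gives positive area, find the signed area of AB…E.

Cross-terms: -12, 9, -58, -7, -5  ⇒  Σ = -73
Signed area = Σ/2 = -36.5 (negative ⇒ clockwise traversal).

-36.5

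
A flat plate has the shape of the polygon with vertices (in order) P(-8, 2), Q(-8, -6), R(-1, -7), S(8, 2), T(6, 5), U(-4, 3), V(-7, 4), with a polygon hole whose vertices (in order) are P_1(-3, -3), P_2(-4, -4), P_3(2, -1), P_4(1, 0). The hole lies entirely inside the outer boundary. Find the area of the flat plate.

Outer boundary:
Apply the surveyor's formula: 2A = Σ (x_i·y_{i+1} − x_{i+1}·y_i), indices taken mod 7.
P→Q: (-8)(-6) − (-8)(2) = 64
Q→R: (-8)(-7) − (-1)(-6) = 50
R→S: (-1)(2) − (8)(-7) = 54
S→T: (8)(5) − (6)(2) = 28
T→U: (6)(3) − (-4)(5) = 38
U→V: (-4)(4) − (-7)(3) = 5
V→P: (-7)(2) − (-8)(4) = 18
Σ = 257
Area = |Σ|/2 = 128.5.
Hole:
Cross-terms: 0, 12, 1, -3  ⇒  Σ = 10
Area = |Σ|/2 = 5.
Net area = 128.5 − 5 = 123.5.

123.5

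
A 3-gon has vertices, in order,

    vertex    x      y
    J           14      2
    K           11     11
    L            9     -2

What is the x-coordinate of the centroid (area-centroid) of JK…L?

Apply Gauss's area formula. First the cross-terms c_i = x_i·y_{i+1} − x_{i+1}·y_i:
  132, -121, 46  ⇒  2A = 57, A = 28.5.
Then Σ (x_i + x_{i+1})·c_i = 1938, so x̄ = 1938 / (6·28.5) = 34/3.

34/3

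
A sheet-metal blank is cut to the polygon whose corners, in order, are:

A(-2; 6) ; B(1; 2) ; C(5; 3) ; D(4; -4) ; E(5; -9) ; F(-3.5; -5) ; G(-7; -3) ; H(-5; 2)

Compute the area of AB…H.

Σ = (-10) + (-7) + (-32) + (-16) + (-56.5) + (-24.5) + (-29) + (-26) = -201
Area = |Σ|/2 = 100.5.

100.5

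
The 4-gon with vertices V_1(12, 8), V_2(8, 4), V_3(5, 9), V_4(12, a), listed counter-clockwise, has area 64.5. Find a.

The doubled signed area Σ (x_i y_{i+1} − x_{i+1} y_i) is linear in a.
With a=0 it equals 24; the coefficient of a is -7 (from the two edges through V_4).
So -7·a + 24 = 2·64.5 = 129 ⇒ a = -15.

-15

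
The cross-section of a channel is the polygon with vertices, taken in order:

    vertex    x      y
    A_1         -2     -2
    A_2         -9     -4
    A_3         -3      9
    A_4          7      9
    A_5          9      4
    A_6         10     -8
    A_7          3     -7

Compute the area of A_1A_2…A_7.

212

A_1→A_2: (-2)(-4) − (-9)(-2) = -10
A_2→A_3: (-9)(9) − (-3)(-4) = -93
A_3→A_4: (-3)(9) − (7)(9) = -90
A_4→A_5: (7)(4) − (9)(9) = -53
A_5→A_6: (9)(-8) − (10)(4) = -112
A_6→A_7: (10)(-7) − (3)(-8) = -46
A_7→A_1: (3)(-2) − (-2)(-7) = -20
Σ = -424
Area = |Σ|/2 = 212.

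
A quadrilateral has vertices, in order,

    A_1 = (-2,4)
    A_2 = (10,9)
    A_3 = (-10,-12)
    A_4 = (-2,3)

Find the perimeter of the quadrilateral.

|A_1A_2| = √((12)² + (5)²) = √169 = 13
|A_2A_3| = √((-20)² + (-21)²) = √841 = 29
|A_3A_4| = √((8)² + (15)²) = √289 = 17
|A_4A_1| = √((0)² + (1)²) = √1 = 1
Perimeter = 13 + 29 + 17 + 1 = 60.

60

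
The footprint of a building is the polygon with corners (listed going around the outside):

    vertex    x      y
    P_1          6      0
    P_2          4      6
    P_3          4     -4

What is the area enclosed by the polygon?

Σ = (36) + (-40) + (24) = 20
Area = |Σ|/2 = 10.

10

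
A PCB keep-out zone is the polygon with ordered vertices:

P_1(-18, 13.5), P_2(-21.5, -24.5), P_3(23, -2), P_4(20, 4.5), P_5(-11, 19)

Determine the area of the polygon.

Apply the shoelace formula: 2A = Σ (x_i·y_{i+1} − x_{i+1}·y_i), indices taken mod 5.
P_1→P_2: (-18)(-24.5) − (-21.5)(13.5) = 731.25
P_2→P_3: (-21.5)(-2) − (23)(-24.5) = 606.5
P_3→P_4: (23)(4.5) − (20)(-2) = 143.5
P_4→P_5: (20)(19) − (-11)(4.5) = 429.5
P_5→P_1: (-11)(13.5) − (-18)(19) = 193.5
Σ = 2104.25
Area = |Σ|/2 = 1052.125.

1052.125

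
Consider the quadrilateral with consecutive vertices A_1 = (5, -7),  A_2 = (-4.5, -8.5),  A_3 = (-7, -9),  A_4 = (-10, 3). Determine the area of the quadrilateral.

Apply Gauss's area formula: 2A = Σ (x_i·y_{i+1} − x_{i+1}·y_i), indices taken mod 4.
Cross-terms: -74, -19, -111, 55  ⇒  Σ = -149
Area = |Σ|/2 = 74.5.

74.5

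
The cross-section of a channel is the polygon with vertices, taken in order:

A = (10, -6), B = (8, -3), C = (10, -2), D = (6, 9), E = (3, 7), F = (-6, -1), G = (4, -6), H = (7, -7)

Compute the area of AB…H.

Apply the shoelace (surveyor's) formula: 2A = Σ (x_i·y_{i+1} − x_{i+1}·y_i), indices taken mod 8.
A→B: (10)(-3) − (8)(-6) = 18
B→C: (8)(-2) − (10)(-3) = 14
C→D: (10)(9) − (6)(-2) = 102
D→E: (6)(7) − (3)(9) = 15
E→F: (3)(-1) − (-6)(7) = 39
F→G: (-6)(-6) − (4)(-1) = 40
G→H: (4)(-7) − (7)(-6) = 14
H→A: (7)(-6) − (10)(-7) = 28
Σ = 270
Area = |Σ|/2 = 135.

135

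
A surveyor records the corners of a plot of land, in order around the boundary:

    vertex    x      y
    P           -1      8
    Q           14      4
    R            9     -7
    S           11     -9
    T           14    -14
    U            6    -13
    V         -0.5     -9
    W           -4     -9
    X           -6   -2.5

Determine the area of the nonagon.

Apply the shoelace formula: 2A = Σ (x_i·y_{i+1} − x_{i+1}·y_i), indices taken mod 9.
Cross-terms: -116, -134, -4, -28, -98, -60.5, -31.5, -44, -50.5  ⇒  Σ = -566.5
Area = |Σ|/2 = 283.25.

283.25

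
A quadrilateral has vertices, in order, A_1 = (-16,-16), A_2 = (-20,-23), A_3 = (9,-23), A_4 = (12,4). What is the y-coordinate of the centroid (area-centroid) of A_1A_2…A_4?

Apply the surveyor's formula. First the cross-terms c_i = x_i·y_{i+1} − x_{i+1}·y_i:
  48, 667, 312, -128  ⇒  2A = 899, A = 449.5.
Then Σ (y_i + y_{i+1})·c_i = -36946, so ȳ = -36946 / (6·449.5) = -1274/93.

-1274/93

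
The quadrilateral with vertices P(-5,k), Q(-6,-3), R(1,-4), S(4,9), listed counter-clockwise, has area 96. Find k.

Write out the shoelace sum; only the two edges meeting at P involve k:
2·Area = [(4·k − (-5)·9) + ((-5)·(-3) − (-6)·k)] + 52
       = 10·k + 112 = 192
⇒ k = 8.

8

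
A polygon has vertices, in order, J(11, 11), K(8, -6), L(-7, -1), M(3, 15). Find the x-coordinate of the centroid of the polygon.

Apply the shoelace (surveyor's) formula. First the cross-terms c_i = x_i·y_{i+1} − x_{i+1}·y_i:
  -154, -50, -102, -132  ⇒  2A = -438, A = -219.
Then Σ (x_i + x_{i+1})·c_i = -4416, so x̄ = -4416 / (6·(-219)) = 736/219.

736/219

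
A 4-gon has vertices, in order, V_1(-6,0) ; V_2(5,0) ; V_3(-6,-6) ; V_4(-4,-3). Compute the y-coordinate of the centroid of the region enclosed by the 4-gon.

Apply the shoelace formula. First the cross-terms c_i = x_i·y_{i+1} − x_{i+1}·y_i:
  0, -30, -6, -18  ⇒  2A = -54, A = -27.
Then Σ (y_i + y_{i+1})·c_i = 288, so ȳ = 288 / (6·(-27)) = -16/9.

-16/9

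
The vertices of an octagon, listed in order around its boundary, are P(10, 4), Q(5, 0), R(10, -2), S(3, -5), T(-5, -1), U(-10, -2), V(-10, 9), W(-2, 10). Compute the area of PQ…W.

Apply the shoelace formula: 2A = Σ (x_i·y_{i+1} − x_{i+1}·y_i), indices taken mod 8.
Cross-terms: -20, -10, -44, -28, 0, -110, -82, -108  ⇒  Σ = -402
Area = |Σ|/2 = 201.

201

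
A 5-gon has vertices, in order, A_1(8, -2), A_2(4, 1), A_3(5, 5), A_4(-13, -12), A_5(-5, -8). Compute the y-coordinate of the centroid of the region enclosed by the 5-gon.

-527/154

Apply the surveyor's formula. First the cross-terms c_i = x_i·y_{i+1} − x_{i+1}·y_i:
  16, 15, 5, 44, 74  ⇒  2A = 154, A = 77.
Then Σ (y_i + y_{i+1})·c_i = -1581, so ȳ = -1581 / (6·77) = -527/154.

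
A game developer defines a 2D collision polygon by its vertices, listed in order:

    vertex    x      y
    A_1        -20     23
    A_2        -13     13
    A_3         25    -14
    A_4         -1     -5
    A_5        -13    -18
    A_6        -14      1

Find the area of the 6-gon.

428.5

Σ = (39) + (-143) + (-139) + (-47) + (-265) + (-302) = -857
Area = |Σ|/2 = 428.5.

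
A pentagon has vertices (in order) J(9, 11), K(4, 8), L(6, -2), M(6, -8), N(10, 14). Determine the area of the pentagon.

Apply Gauss's area formula: 2A = Σ (x_i·y_{i+1} − x_{i+1}·y_i), indices taken mod 5.
J→K: (9)(8) − (4)(11) = 28
K→L: (4)(-2) − (6)(8) = -56
L→M: (6)(-8) − (6)(-2) = -36
M→N: (6)(14) − (10)(-8) = 164
N→J: (10)(11) − (9)(14) = -16
Σ = 84
Area = |Σ|/2 = 42.

42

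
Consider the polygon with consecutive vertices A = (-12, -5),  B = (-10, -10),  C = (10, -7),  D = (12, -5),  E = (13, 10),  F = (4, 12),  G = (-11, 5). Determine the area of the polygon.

421

Cross-terms: 70, 170, 34, 185, 116, 152, 115  ⇒  Σ = 842
Area = |Σ|/2 = 421.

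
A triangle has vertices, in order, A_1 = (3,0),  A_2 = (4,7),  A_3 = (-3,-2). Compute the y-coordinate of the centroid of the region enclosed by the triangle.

Apply Gauss's area formula. First the cross-terms c_i = x_i·y_{i+1} − x_{i+1}·y_i:
  21, 13, 6  ⇒  2A = 40, A = 20.
Then Σ (y_i + y_{i+1})·c_i = 200, so ȳ = 200 / (6·20) = 5/3.

5/3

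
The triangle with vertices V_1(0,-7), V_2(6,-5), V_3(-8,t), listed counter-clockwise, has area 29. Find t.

0

The doubled signed area Σ (x_i y_{i+1} − x_{i+1} y_i) is linear in t.
With t=0 it equals 58; the coefficient of t is 6 (from the two edges through V_3).
So 6·t + 58 = 2·29 = 58 ⇒ t = 0.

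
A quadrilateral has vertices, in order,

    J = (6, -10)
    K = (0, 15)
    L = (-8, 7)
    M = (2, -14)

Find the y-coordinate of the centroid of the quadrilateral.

7/9

Apply the surveyor's formula. First the cross-terms c_i = x_i·y_{i+1} − x_{i+1}·y_i:
  90, 120, 98, 64  ⇒  2A = 372, A = 186.
Then Σ (y_i + y_{i+1})·c_i = 868, so ȳ = 868 / (6·186) = 7/9.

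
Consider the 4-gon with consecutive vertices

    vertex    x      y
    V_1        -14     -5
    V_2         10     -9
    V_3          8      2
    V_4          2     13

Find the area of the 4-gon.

Σ = (176) + (92) + (100) + (172) = 540
Area = |Σ|/2 = 270.

270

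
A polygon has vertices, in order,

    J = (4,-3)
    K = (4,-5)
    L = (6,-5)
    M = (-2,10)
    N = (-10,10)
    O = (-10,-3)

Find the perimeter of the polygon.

|JK| = √((0)² + (-2)²) = √4 = 2
|KL| = √((2)² + (0)²) = √4 = 2
|LM| = √((-8)² + (15)²) = √289 = 17
|MN| = √((-8)² + (0)²) = √64 = 8
|NO| = √((0)² + (-13)²) = √169 = 13
|OJ| = √((14)² + (0)²) = √196 = 14
Perimeter = 2 + 2 + 17 + 8 + 13 + 14 = 56.

56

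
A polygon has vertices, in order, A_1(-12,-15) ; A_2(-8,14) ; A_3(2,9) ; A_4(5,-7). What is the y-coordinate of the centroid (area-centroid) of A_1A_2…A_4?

-76/101

Apply Gauss's area formula. First the cross-terms c_i = x_i·y_{i+1} − x_{i+1}·y_i:
  -288, -100, -59, -159  ⇒  2A = -606, A = -303.
Then Σ (y_i + y_{i+1})·c_i = 1368, so ȳ = 1368 / (6·(-303)) = -76/101.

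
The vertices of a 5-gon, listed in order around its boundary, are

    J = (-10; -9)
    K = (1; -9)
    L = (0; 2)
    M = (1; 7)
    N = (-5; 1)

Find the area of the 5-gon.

Σ = (99) + (2) + (-2) + (36) + (55) = 190
Area = |Σ|/2 = 95.

95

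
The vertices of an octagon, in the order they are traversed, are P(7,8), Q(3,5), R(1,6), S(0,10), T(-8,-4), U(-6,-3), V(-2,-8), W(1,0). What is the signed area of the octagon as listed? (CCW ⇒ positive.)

Σ = (11) + (13) + (10) + (80) + (0) + (42) + (8) + (8) = 172
Signed area = Σ/2 = 86 (positive ⇒ counter-clockwise traversal).

86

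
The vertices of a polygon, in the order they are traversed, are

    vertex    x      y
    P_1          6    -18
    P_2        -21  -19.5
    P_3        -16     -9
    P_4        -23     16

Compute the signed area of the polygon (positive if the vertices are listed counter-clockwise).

-381.5

Apply the shoelace formula: 2A = Σ (x_i·y_{i+1} − x_{i+1}·y_i), indices taken mod 4.
Σ = (-495) + (-123) + (-463) + (318) = -763
Signed area = Σ/2 = -381.5 (negative ⇒ clockwise traversal).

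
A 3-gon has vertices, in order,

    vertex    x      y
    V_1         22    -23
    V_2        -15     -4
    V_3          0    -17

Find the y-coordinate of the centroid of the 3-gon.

Apply Gauss's area formula. First the cross-terms c_i = x_i·y_{i+1} − x_{i+1}·y_i:
  -433, 255, 374  ⇒  2A = 196, A = 98.
Then Σ (y_i + y_{i+1})·c_i = -8624, so ȳ = -8624 / (6·98) = -44/3.

-44/3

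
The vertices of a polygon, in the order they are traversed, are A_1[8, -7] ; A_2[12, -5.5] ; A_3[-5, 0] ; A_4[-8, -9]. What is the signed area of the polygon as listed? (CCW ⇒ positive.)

92.75

Apply Gauss's area formula: 2A = Σ (x_i·y_{i+1} − x_{i+1}·y_i), indices taken mod 4.
Σ = (40) + (-27.5) + (45) + (128) = 185.5
Signed area = Σ/2 = 92.75 (positive ⇒ counter-clockwise traversal).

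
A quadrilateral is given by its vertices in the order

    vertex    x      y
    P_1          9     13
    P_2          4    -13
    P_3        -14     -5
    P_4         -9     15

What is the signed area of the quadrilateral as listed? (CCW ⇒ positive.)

-439

Apply the shoelace (surveyor's) formula: 2A = Σ (x_i·y_{i+1} − x_{i+1}·y_i), indices taken mod 4.
P_1→P_2: (9)(-13) − (4)(13) = -169
P_2→P_3: (4)(-5) − (-14)(-13) = -202
P_3→P_4: (-14)(15) − (-9)(-5) = -255
P_4→P_1: (-9)(13) − (9)(15) = -252
Σ = -878
Signed area = Σ/2 = -439 (negative ⇒ clockwise traversal).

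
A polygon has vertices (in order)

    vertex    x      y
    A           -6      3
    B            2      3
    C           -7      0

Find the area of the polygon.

12

Σ = (-24) + (21) + (-21) = -24
Area = |Σ|/2 = 12.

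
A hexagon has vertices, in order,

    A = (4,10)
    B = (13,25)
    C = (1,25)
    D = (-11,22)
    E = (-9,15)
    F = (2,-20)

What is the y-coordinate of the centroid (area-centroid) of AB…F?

Apply the surveyor's formula. First the cross-terms c_i = x_i·y_{i+1} − x_{i+1}·y_i:
  -30, 300, 297, 33, 150, 100  ⇒  2A = 850, A = 425.
Then Σ (y_i + y_{i+1})·c_i = 27380, so ȳ = 27380 / (6·425) = 2738/255.

2738/255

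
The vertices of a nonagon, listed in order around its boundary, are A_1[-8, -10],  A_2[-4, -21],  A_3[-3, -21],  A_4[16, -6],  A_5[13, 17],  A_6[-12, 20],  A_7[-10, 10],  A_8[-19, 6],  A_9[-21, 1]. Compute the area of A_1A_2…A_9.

Apply the shoelace (surveyor's) formula: 2A = Σ (x_i·y_{i+1} − x_{i+1}·y_i), indices taken mod 9.
Σ = (128) + (21) + (354) + (350) + (464) + (80) + (130) + (107) + (218) = 1852
Area = |Σ|/2 = 926.

926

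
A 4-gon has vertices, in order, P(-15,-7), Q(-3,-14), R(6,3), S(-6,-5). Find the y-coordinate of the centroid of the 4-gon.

-486/73

Apply the shoelace formula. First the cross-terms c_i = x_i·y_{i+1} − x_{i+1}·y_i:
  189, 75, -12, -33  ⇒  2A = 219, A = 109.5.
Then Σ (y_i + y_{i+1})·c_i = -4374, so ȳ = -4374 / (6·109.5) = -486/73.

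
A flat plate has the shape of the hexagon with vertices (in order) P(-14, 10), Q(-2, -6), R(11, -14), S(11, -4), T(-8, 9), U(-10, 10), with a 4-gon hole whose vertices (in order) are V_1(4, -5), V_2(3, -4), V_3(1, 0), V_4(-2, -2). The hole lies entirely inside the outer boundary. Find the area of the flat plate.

Outer boundary:
Apply the shoelace (surveyor's) formula: 2A = Σ (x_i·y_{i+1} − x_{i+1}·y_i), indices taken mod 6.
Cross-terms: 104, 94, 110, 67, 10, 40  ⇒  Σ = 425
Area = |Σ|/2 = 212.5.
Hole:
Apply the shoelace (surveyor's) formula: 2A = Σ (x_i·y_{i+1} − x_{i+1}·y_i), indices taken mod 4.
V_1→V_2: (4)(-4) − (3)(-5) = -1
V_2→V_3: (3)(0) − (1)(-4) = 4
V_3→V_4: (1)(-2) − (-2)(0) = -2
V_4→V_1: (-2)(-5) − (4)(-2) = 18
Σ = 19
Area = |Σ|/2 = 9.5.
Net area = 212.5 − 9.5 = 203.

203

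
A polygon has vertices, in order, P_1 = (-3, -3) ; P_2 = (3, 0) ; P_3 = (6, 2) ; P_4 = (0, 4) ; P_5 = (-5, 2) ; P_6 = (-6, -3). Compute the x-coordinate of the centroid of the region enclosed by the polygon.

Apply the shoelace (surveyor's) formula. First the cross-terms c_i = x_i·y_{i+1} − x_{i+1}·y_i:
  9, 6, 24, 20, 27, 9  ⇒  2A = 95, A = 47.5.
Then Σ (x_i + x_{i+1})·c_i = -280, so x̄ = -280 / (6·47.5) = -56/57.

-56/57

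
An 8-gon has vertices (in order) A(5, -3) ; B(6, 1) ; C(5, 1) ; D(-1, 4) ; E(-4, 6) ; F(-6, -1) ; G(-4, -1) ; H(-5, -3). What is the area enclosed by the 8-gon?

Σ = (23) + (1) + (21) + (10) + (40) + (2) + (7) + (30) = 134
Area = |Σ|/2 = 67.

67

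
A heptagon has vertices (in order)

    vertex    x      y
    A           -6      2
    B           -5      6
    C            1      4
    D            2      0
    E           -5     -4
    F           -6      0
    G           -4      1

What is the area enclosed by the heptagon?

Apply the shoelace (surveyor's) formula: 2A = Σ (x_i·y_{i+1} − x_{i+1}·y_i), indices taken mod 7.
Σ = (-26) + (-26) + (-8) + (-8) + (-24) + (-6) + (-2) = -100
Area = |Σ|/2 = 50.

50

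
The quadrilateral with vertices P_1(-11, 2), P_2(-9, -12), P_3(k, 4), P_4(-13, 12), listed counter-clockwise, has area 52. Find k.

-7

Write out the shoelace sum; only the two edges meeting at P_3 involve k:
2·Area = [((-9)·4 − k·(-12)) + (k·12 − (-13)·4)] + 256
       = 24·k + 272 = 104
⇒ k = -7.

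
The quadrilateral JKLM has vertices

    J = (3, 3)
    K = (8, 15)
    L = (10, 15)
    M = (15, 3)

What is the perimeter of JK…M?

40

|JK| = √((5)² + (12)²) = √169 = 13
|KL| = √((2)² + (0)²) = √4 = 2
|LM| = √((5)² + (-12)²) = √169 = 13
|MJ| = √((-12)² + (0)²) = √144 = 12
Perimeter = 13 + 2 + 13 + 12 = 40.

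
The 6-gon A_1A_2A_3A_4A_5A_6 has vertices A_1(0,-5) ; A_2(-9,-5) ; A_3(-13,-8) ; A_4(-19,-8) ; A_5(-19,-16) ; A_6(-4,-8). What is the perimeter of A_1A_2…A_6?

|A_1A_2| = √((-9)² + (0)²) = √81 = 9
|A_2A_3| = √((-4)² + (-3)²) = √25 = 5
|A_3A_4| = √((-6)² + (0)²) = √36 = 6
|A_4A_5| = √((0)² + (-8)²) = √64 = 8
|A_5A_6| = √((15)² + (8)²) = √289 = 17
|A_6A_1| = √((4)² + (3)²) = √25 = 5
Perimeter = 9 + 5 + 6 + 8 + 17 + 5 = 50.

50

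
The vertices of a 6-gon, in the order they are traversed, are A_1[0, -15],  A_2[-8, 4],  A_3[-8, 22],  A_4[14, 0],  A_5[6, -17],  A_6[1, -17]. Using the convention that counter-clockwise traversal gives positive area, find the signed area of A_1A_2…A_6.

-455

Apply the shoelace formula: 2A = Σ (x_i·y_{i+1} − x_{i+1}·y_i), indices taken mod 6.
Σ = (-120) + (-144) + (-308) + (-238) + (-85) + (-15) = -910
Signed area = Σ/2 = -455 (negative ⇒ clockwise traversal).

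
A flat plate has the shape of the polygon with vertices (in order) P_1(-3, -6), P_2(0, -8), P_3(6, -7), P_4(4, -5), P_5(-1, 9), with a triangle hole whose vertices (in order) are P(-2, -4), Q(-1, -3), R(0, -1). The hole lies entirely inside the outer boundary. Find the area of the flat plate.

66.5

Outer boundary:
Apply Gauss's area formula: 2A = Σ (x_i·y_{i+1} − x_{i+1}·y_i), indices taken mod 5.
Cross-terms: 24, 48, -2, 31, 33  ⇒  Σ = 134
Area = |Σ|/2 = 67.
Hole:
Apply the shoelace (surveyor's) formula: 2A = Σ (x_i·y_{i+1} − x_{i+1}·y_i), indices taken mod 3.
Σ = (2) + (1) + (-2) = 1
Area = |Σ|/2 = 0.5.
Net area = 67 − 0.5 = 66.5.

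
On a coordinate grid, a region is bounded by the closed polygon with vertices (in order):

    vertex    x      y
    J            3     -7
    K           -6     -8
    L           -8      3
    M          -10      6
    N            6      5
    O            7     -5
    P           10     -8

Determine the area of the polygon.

184.5

Σ = (-66) + (-82) + (-18) + (-86) + (-65) + (-6) + (-46) = -369
Area = |Σ|/2 = 184.5.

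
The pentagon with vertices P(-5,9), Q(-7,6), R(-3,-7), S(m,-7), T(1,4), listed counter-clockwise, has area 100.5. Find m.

4

Write out the shoelace sum; only the two edges meeting at S involve m:
2·Area = [((-3)·(-7) − m·(-7)) + (m·4 − 1·(-7))] + 129
       = 11·m + 157 = 201
⇒ m = 4.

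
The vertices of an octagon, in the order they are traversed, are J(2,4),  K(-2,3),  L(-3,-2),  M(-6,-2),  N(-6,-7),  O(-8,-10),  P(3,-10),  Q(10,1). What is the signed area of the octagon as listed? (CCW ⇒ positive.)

Σ = (14) + (13) + (-6) + (30) + (4) + (110) + (103) + (38) = 306
Signed area = Σ/2 = 153 (positive ⇒ counter-clockwise traversal).

153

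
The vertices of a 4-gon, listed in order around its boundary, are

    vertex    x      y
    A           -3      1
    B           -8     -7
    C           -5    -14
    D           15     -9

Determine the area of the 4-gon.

174.5

Σ = (29) + (77) + (255) + (-12) = 349
Area = |Σ|/2 = 174.5.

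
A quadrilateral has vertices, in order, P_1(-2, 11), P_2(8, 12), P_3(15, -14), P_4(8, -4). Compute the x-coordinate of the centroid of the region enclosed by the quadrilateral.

7

Apply the shoelace (surveyor's) formula. First the cross-terms c_i = x_i·y_{i+1} − x_{i+1}·y_i:
  -112, -292, 52, 80  ⇒  2A = -272, A = -136.
Then Σ (x_i + x_{i+1})·c_i = -5712, so x̄ = -5712 / (6·(-136)) = 7.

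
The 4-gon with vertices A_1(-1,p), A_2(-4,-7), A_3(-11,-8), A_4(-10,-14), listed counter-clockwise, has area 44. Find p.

-11

The doubled signed area Σ (x_i y_{i+1} − x_{i+1} y_i) is linear in p.
With p=0 it equals 22; the coefficient of p is -6 (from the two edges through A_1).
So -6·p + 22 = 2·44 = 88 ⇒ p = -11.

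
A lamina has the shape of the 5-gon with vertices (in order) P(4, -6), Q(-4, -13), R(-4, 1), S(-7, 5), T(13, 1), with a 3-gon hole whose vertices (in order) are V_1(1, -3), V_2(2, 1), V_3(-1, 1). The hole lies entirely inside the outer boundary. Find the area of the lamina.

143.5

Outer boundary:
P→Q: (4)(-13) − (-4)(-6) = -76
Q→R: (-4)(1) − (-4)(-13) = -56
R→S: (-4)(5) − (-7)(1) = -13
S→T: (-7)(1) − (13)(5) = -72
T→P: (13)(-6) − (4)(1) = -82
Σ = -299
Area = |Σ|/2 = 149.5.
Hole:
Apply the shoelace (surveyor's) formula: 2A = Σ (x_i·y_{i+1} − x_{i+1}·y_i), indices taken mod 3.
Cross-terms: 7, 3, 2  ⇒  Σ = 12
Area = |Σ|/2 = 6.
Net area = 149.5 − 6 = 143.5.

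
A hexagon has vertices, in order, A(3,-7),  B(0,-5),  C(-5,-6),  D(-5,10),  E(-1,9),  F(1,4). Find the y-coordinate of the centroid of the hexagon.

214/187

Apply the shoelace (surveyor's) formula. First the cross-terms c_i = x_i·y_{i+1} − x_{i+1}·y_i:
  -15, -25, -80, -35, -13, -19  ⇒  2A = -187, A = -93.5.
Then Σ (y_i + y_{i+1})·c_i = -642, so ȳ = -642 / (6·(-93.5)) = 214/187.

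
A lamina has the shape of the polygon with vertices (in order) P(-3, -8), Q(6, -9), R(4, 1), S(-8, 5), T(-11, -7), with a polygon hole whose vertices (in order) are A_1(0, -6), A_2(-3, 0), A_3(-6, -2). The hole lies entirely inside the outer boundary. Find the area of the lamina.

Outer boundary:
Apply the shoelace formula: 2A = Σ (x_i·y_{i+1} − x_{i+1}·y_i), indices taken mod 5.
Σ = (75) + (42) + (28) + (111) + (67) = 323
Area = |Σ|/2 = 161.5.
Hole:
Cross-terms: -18, 6, 36  ⇒  Σ = 24
Area = |Σ|/2 = 12.
Net area = 161.5 − 12 = 149.5.

149.5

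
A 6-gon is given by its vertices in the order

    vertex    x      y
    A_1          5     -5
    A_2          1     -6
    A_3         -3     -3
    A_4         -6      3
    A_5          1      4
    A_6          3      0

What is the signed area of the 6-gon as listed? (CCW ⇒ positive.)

Apply the shoelace formula: 2A = Σ (x_i·y_{i+1} − x_{i+1}·y_i), indices taken mod 6.
Σ = (-25) + (-21) + (-27) + (-27) + (-12) + (-15) = -127
Signed area = Σ/2 = -63.5 (negative ⇒ clockwise traversal).

-63.5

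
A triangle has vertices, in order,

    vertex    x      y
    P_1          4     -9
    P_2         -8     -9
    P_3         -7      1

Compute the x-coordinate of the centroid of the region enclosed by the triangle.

Apply the surveyor's formula. First the cross-terms c_i = x_i·y_{i+1} − x_{i+1}·y_i:
  -108, -71, 59  ⇒  2A = -120, A = -60.
Then Σ (x_i + x_{i+1})·c_i = 1320, so x̄ = 1320 / (6·(-60)) = -11/3.

-11/3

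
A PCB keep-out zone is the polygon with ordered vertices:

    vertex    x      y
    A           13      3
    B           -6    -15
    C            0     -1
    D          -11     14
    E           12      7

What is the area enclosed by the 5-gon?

241

Apply the shoelace (surveyor's) formula: 2A = Σ (x_i·y_{i+1} − x_{i+1}·y_i), indices taken mod 5.
Cross-terms: -177, 6, -11, -245, -55  ⇒  Σ = -482
Area = |Σ|/2 = 241.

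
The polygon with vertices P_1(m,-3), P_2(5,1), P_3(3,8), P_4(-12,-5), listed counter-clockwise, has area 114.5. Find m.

10

The doubled signed area Σ (x_i y_{i+1} − x_{i+1} y_i) is linear in m.
With m=0 it equals 169; the coefficient of m is 6 (from the two edges through P_1).
So 6·m + 169 = 2·114.5 = 229 ⇒ m = 10.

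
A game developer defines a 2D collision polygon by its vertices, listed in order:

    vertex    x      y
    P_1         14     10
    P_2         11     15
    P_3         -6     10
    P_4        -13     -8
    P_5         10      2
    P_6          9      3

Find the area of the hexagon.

296

Cross-terms: 100, 200, 178, 54, 12, 48  ⇒  Σ = 592
Area = |Σ|/2 = 296.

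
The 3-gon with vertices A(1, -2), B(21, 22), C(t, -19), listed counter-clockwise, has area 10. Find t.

-14

The doubled signed area Σ (x_i y_{i+1} − x_{i+1} y_i) is linear in t.
With t=0 it equals -316; the coefficient of t is -24 (from the two edges through C).
So -24·t + -316 = 2·10 = 20 ⇒ t = -14.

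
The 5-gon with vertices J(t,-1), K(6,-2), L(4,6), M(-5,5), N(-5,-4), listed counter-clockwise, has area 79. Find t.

4

The doubled signed area Σ (x_i y_{i+1} − x_{i+1} y_i) is linear in t.
With t=0 it equals 150; the coefficient of t is 2 (from the two edges through J).
So 2·t + 150 = 2·79 = 158 ⇒ t = 4.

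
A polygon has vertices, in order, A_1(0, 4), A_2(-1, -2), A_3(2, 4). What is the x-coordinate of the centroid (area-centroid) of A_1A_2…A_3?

1/3

Apply the surveyor's formula. First the cross-terms c_i = x_i·y_{i+1} − x_{i+1}·y_i:
  4, 0, 8  ⇒  2A = 12, A = 6.
Then Σ (x_i + x_{i+1})·c_i = 12, so x̄ = 12 / (6·6) = 1/3.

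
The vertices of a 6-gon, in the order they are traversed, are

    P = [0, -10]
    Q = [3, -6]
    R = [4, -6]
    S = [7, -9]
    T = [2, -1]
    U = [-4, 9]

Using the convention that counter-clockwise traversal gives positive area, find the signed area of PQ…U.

53.5

Apply the shoelace formula: 2A = Σ (x_i·y_{i+1} − x_{i+1}·y_i), indices taken mod 6.
P→Q: (0)(-6) − (3)(-10) = 30
Q→R: (3)(-6) − (4)(-6) = 6
R→S: (4)(-9) − (7)(-6) = 6
S→T: (7)(-1) − (2)(-9) = 11
T→U: (2)(9) − (-4)(-1) = 14
U→P: (-4)(-10) − (0)(9) = 40
Σ = 107
Signed area = Σ/2 = 53.5 (positive ⇒ counter-clockwise traversal).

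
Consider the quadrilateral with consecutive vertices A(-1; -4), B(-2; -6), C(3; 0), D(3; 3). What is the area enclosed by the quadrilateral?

Apply the shoelace formula: 2A = Σ (x_i·y_{i+1} − x_{i+1}·y_i), indices taken mod 4.
A→B: (-1)(-6) − (-2)(-4) = -2
B→C: (-2)(0) − (3)(-6) = 18
C→D: (3)(3) − (3)(0) = 9
D→A: (3)(-4) − (-1)(3) = -9
Σ = 16
Area = |Σ|/2 = 8.

8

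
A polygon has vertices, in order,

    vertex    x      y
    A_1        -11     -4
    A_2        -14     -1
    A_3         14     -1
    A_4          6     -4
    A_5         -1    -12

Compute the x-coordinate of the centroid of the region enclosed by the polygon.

Apply Gauss's area formula. First the cross-terms c_i = x_i·y_{i+1} − x_{i+1}·y_i:
  -45, 28, -50, -76, -128  ⇒  2A = -271, A = -135.5.
Then Σ (x_i + x_{i+1})·c_i = 1281, so x̄ = 1281 / (6·(-135.5)) = -427/271.

-427/271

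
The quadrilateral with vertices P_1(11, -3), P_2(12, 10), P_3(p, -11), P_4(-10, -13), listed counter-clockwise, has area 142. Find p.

-9

The doubled signed area Σ (x_i y_{i+1} − x_{i+1} y_i) is linear in p.
With p=0 it equals 77; the coefficient of p is -23 (from the two edges through P_3).
So -23·p + 77 = 2·142 = 284 ⇒ p = -9.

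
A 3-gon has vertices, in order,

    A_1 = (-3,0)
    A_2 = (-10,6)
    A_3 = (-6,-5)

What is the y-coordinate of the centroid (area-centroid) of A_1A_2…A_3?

Apply the shoelace (surveyor's) formula. First the cross-terms c_i = x_i·y_{i+1} − x_{i+1}·y_i:
  -18, 86, -15  ⇒  2A = 53, A = 26.5.
Then Σ (y_i + y_{i+1})·c_i = 53, so ȳ = 53 / (6·26.5) = 1/3.

1/3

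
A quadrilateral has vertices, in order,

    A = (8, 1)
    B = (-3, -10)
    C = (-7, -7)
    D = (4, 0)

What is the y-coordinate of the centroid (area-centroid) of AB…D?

-667/141

Apply Gauss's area formula. First the cross-terms c_i = x_i·y_{i+1} − x_{i+1}·y_i:
  -77, -49, 28, 4  ⇒  2A = -94, A = -47.
Then Σ (y_i + y_{i+1})·c_i = 1334, so ȳ = 1334 / (6·(-47)) = -667/141.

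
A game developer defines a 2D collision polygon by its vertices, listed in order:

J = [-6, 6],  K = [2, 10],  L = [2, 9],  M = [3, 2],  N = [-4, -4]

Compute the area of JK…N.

Apply the shoelace formula: 2A = Σ (x_i·y_{i+1} − x_{i+1}·y_i), indices taken mod 5.
Σ = (-72) + (-2) + (-23) + (-4) + (-48) = -149
Area = |Σ|/2 = 74.5.

74.5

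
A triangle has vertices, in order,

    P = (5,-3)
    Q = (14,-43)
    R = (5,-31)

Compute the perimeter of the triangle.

|PQ| = √((9)² + (-40)²) = √1681 = 41
|QR| = √((-9)² + (12)²) = √225 = 15
|RP| = √((0)² + (28)²) = √784 = 28
Perimeter = 41 + 15 + 28 = 84.

84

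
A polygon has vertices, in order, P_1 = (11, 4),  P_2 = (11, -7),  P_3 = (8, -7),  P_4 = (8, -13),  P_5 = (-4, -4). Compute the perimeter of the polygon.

|P_1P_2| = √((0)² + (-11)²) = √121 = 11
|P_2P_3| = √((-3)² + (0)²) = √9 = 3
|P_3P_4| = √((0)² + (-6)²) = √36 = 6
|P_4P_5| = √((-12)² + (9)²) = √225 = 15
|P_5P_1| = √((15)² + (8)²) = √289 = 17
Perimeter = 11 + 3 + 6 + 15 + 17 = 52.

52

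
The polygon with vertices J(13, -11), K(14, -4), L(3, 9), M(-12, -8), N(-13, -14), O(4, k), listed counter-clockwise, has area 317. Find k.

-9

The doubled signed area Σ (x_i y_{i+1} − x_{i+1} y_i) is linear in k.
With k=0 it equals 400; the coefficient of k is -26 (from the two edges through O).
So -26·k + 400 = 2·317 = 634 ⇒ k = -9.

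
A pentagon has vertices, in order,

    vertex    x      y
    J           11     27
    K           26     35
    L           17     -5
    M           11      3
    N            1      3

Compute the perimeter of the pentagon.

104

|JK| = √((15)² + (8)²) = √289 = 17
|KL| = √((-9)² + (-40)²) = √1681 = 41
|LM| = √((-6)² + (8)²) = √100 = 10
|MN| = √((-10)² + (0)²) = √100 = 10
|NJ| = √((10)² + (24)²) = √676 = 26
Perimeter = 17 + 41 + 10 + 10 + 26 = 104.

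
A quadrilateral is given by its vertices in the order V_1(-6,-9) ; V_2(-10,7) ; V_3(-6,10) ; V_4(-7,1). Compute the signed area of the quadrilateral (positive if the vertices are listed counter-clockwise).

Cross-terms: -132, -58, 64, 69  ⇒  Σ = -57
Signed area = Σ/2 = -28.5 (negative ⇒ clockwise traversal).

-28.5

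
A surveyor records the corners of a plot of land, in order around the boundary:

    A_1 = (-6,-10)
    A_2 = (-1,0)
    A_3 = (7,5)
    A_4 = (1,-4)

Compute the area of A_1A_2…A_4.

Cross-terms: -10, -5, -33, -34  ⇒  Σ = -82
Area = |Σ|/2 = 41.

41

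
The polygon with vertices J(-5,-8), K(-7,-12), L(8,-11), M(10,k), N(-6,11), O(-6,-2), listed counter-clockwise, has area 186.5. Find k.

The doubled signed area Σ (x_i y_{i+1} − x_{i+1} y_i) is linear in k.
With k=0 it equals 513; the coefficient of k is 14 (from the two edges through M).
So 14·k + 513 = 2·186.5 = 373 ⇒ k = -10.

-10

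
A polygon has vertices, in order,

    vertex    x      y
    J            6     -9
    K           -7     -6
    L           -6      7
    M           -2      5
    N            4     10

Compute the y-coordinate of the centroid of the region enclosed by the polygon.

-32/63

Apply Gauss's area formula. First the cross-terms c_i = x_i·y_{i+1} − x_{i+1}·y_i:
  -99, -85, -16, -40, -96  ⇒  2A = -336, A = -168.
Then Σ (y_i + y_{i+1})·c_i = 512, so ȳ = 512 / (6·(-168)) = -32/63.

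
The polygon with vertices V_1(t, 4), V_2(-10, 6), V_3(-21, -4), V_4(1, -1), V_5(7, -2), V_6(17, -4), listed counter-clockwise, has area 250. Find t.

The doubled signed area Σ (x_i y_{i+1} − x_{i+1} y_i) is linear in t.
With t=0 it equals 310; the coefficient of t is 10 (from the two edges through V_1).
So 10·t + 310 = 2·250 = 500 ⇒ t = 19.

19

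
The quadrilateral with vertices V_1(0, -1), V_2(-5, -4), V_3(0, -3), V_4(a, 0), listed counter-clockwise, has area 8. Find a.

The doubled signed area Σ (x_i y_{i+1} − x_{i+1} y_i) is linear in a.
With a=0 it equals 10; the coefficient of a is 2 (from the two edges through V_4).
So 2·a + 10 = 2·8 = 16 ⇒ a = 3.

3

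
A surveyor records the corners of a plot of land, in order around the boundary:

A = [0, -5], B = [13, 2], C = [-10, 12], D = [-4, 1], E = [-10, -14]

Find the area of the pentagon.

Apply Gauss's area formula: 2A = Σ (x_i·y_{i+1} − x_{i+1}·y_i), indices taken mod 5.
Σ = (65) + (176) + (38) + (66) + (50) = 395
Area = |Σ|/2 = 197.5.

197.5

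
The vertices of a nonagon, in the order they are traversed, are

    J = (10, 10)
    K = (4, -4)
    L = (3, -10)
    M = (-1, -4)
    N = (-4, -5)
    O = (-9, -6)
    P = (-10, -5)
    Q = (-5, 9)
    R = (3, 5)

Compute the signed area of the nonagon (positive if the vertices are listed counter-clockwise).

-182

Apply the shoelace formula: 2A = Σ (x_i·y_{i+1} − x_{i+1}·y_i), indices taken mod 9.
Cross-terms: -80, -28, -22, -11, -21, -15, -115, -52, -20  ⇒  Σ = -364
Signed area = Σ/2 = -182 (negative ⇒ clockwise traversal).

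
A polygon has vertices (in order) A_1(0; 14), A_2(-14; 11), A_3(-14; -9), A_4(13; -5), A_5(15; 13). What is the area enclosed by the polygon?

Apply the surveyor's formula: 2A = Σ (x_i·y_{i+1} − x_{i+1}·y_i), indices taken mod 5.
Σ = (196) + (280) + (187) + (244) + (210) = 1117
Area = |Σ|/2 = 558.5.

558.5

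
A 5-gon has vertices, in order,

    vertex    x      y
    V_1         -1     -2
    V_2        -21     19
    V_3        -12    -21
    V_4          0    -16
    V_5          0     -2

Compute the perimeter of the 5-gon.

|V_1V_2| = √((-20)² + (21)²) = √841 = 29
|V_2V_3| = √((9)² + (-40)²) = √1681 = 41
|V_3V_4| = √((12)² + (5)²) = √169 = 13
|V_4V_5| = √((0)² + (14)²) = √196 = 14
|V_5V_1| = √((-1)² + (0)²) = √1 = 1
Perimeter = 29 + 41 + 13 + 14 + 1 = 98.

98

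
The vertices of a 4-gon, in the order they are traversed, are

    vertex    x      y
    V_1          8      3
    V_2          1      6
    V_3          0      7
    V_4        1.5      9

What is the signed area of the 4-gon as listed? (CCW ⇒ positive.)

-13

Σ = (45) + (7) + (-10.5) + (-67.5) = -26
Signed area = Σ/2 = -13 (negative ⇒ clockwise traversal).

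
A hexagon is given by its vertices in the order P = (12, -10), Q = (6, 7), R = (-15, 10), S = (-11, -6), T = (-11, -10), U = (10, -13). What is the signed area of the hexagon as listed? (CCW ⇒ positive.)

Σ = (144) + (165) + (200) + (44) + (243) + (56) = 852
Signed area = Σ/2 = 426 (positive ⇒ counter-clockwise traversal).

426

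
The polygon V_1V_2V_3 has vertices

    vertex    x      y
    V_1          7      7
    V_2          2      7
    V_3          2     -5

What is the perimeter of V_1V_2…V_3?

|V_1V_2| = √((-5)² + (0)²) = √25 = 5
|V_2V_3| = √((0)² + (-12)²) = √144 = 12
|V_3V_1| = √((5)² + (12)²) = √169 = 13
Perimeter = 5 + 12 + 13 = 30.

30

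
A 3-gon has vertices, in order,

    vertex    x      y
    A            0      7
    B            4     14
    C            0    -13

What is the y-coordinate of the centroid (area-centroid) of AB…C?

8/3

Apply the surveyor's formula. First the cross-terms c_i = x_i·y_{i+1} − x_{i+1}·y_i:
  -28, -52, 0  ⇒  2A = -80, A = -40.
Then Σ (y_i + y_{i+1})·c_i = -640, so ȳ = -640 / (6·(-40)) = 8/3.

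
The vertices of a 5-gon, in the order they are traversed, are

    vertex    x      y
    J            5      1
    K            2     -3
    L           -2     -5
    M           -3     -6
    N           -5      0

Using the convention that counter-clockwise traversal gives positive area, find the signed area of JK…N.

Apply Gauss's area formula: 2A = Σ (x_i·y_{i+1} − x_{i+1}·y_i), indices taken mod 5.
Σ = (-17) + (-16) + (-3) + (-30) + (-5) = -71
Signed area = Σ/2 = -35.5 (negative ⇒ clockwise traversal).

-35.5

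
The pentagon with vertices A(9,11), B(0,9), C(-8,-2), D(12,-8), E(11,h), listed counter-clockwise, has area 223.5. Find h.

-1

Write out the shoelace sum; only the two edges meeting at E involve h:
2·Area = [(12·h − 11·(-8)) + (11·11 − 9·h)] + 241
       = 3·h + 450 = 447
⇒ h = -1.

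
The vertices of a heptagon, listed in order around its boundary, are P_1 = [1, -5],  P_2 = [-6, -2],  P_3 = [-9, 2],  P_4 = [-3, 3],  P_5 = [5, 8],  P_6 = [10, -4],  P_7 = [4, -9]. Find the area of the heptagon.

153.5

Cross-terms: -32, -30, -21, -39, -100, -74, -11  ⇒  Σ = -307
Area = |Σ|/2 = 153.5.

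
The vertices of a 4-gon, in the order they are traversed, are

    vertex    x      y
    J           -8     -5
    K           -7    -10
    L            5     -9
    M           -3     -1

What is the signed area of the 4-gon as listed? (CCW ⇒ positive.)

66.5

Apply Gauss's area formula: 2A = Σ (x_i·y_{i+1} − x_{i+1}·y_i), indices taken mod 4.
Cross-terms: 45, 113, -32, 7  ⇒  Σ = 133
Signed area = Σ/2 = 66.5 (positive ⇒ counter-clockwise traversal).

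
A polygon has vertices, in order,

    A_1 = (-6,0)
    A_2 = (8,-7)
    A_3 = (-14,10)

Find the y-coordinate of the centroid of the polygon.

Apply the shoelace formula. First the cross-terms c_i = x_i·y_{i+1} − x_{i+1}·y_i:
  42, -18, 60  ⇒  2A = 84, A = 42.
Then Σ (y_i + y_{i+1})·c_i = 252, so ȳ = 252 / (6·42) = 1.

1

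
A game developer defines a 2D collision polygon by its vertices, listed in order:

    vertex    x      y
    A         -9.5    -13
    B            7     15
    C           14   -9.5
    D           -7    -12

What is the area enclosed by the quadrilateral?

292.75

Σ = (-51.5) + (-276.5) + (-234.5) + (-23) = -585.5
Area = |Σ|/2 = 292.75.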